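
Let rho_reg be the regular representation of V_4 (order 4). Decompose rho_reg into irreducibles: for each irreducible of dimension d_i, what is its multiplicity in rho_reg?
Each irreducible V_i of dimension d_i appears with multiplicity d_i, i.e. rho_reg = (direct sum over all irreducibles V_i) d_i V_i. The irreducible dimensions for V_4 are 1, 1, 1, 1: 4 irreducibles of dimension 1, each with multiplicity 1. Total dimension 4*1*1 = 4 = |G|.

Why: General theorem: in the regular representation of a finite group G, each irreducible appears with multiplicity equal to its dimension. Check: dim(rho_reg) = sum d_i^2 = 1 + 1 + 1 + 1 = 4 = |G|.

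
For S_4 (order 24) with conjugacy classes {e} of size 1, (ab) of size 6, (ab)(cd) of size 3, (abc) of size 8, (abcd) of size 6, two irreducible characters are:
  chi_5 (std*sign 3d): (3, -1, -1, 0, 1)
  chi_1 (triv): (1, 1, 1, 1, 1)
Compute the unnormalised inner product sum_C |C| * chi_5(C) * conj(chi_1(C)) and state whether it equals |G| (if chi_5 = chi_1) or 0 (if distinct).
Sum = 0; so <chi_5, chi_1> = 0 (distinct irreducibles are orthogonal).

Solution. Compute term by term over conjugacy classes (|C| * chi_5(C) * conj(chi_1(C))):
  1*(3)*conj(1) + 6*(-1)*conj(1) + 3*(-1)*conj(1) + 8*(0)*conj(1) + 6*(1)*conj(1)
  = (3) + (-6) + (-3) + (0) + (6)
  = 0.
Dividing by |G| = 24 gives 0/24 = 0, matching the row-orthogonality relation <chi_5, chi_1> = [chi_5 = chi_1].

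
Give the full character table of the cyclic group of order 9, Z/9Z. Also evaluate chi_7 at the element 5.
Character table of Z/9Z (irreps indexed chi_0,...,chi_8 with chi_k(m) = zeta_9^(k*m), zeta_9 = exp(2*pi*i/9)):
  irrep \ class  {0} (size 1)  {1} (size 1)    {2} (size 1)    {3} (size 1)    {4} (size 1)    {5} (size 1)    {6} (size 1)    {7} (size 1)    {8} (size 1)  
  chi_0          1             1               1               1               1               1               1               1               1             
  chi_1          1             exp(2*I*pi/9)   exp(4*I*pi/9)   exp(2*I*pi/3)   exp(8*I*pi/9)   exp(-8*I*pi/9)  exp(-2*I*pi/3)  exp(-4*I*pi/9)  exp(-2*I*pi/9)
  chi_2          1             exp(4*I*pi/9)   exp(8*I*pi/9)   exp(-2*I*pi/3)  exp(-2*I*pi/9)  exp(2*I*pi/9)   exp(2*I*pi/3)   exp(-8*I*pi/9)  exp(-4*I*pi/9)
  chi_3          1             exp(2*I*pi/3)   exp(-2*I*pi/3)  1               exp(2*I*pi/3)   exp(-2*I*pi/3)  1               exp(2*I*pi/3)   exp(-2*I*pi/3)
  chi_4          1             exp(8*I*pi/9)   exp(-2*I*pi/9)  exp(2*I*pi/3)   exp(-4*I*pi/9)  exp(4*I*pi/9)   exp(-2*I*pi/3)  exp(2*I*pi/9)   exp(-8*I*pi/9)
  chi_5          1             exp(-8*I*pi/9)  exp(2*I*pi/9)   exp(-2*I*pi/3)  exp(4*I*pi/9)   exp(-4*I*pi/9)  exp(2*I*pi/3)   exp(-2*I*pi/9)  exp(8*I*pi/9) 
  chi_6          1             exp(-2*I*pi/3)  exp(2*I*pi/3)   1               exp(-2*I*pi/3)  exp(2*I*pi/3)   1               exp(-2*I*pi/3)  exp(2*I*pi/3) 
  chi_7          1             exp(-4*I*pi/9)  exp(-8*I*pi/9)  exp(2*I*pi/3)   exp(2*I*pi/9)   exp(-2*I*pi/9)  exp(-2*I*pi/3)  exp(8*I*pi/9)   exp(4*I*pi/9) 
  chi_8          1             exp(-2*I*pi/9)  exp(-4*I*pi/9)  exp(-2*I*pi/3)  exp(-8*I*pi/9)  exp(8*I*pi/9)   exp(2*I*pi/3)   exp(4*I*pi/9)   exp(2*I*pi/9) 

Spot check: chi_7(5) = zeta_9^(7*5) = zeta_9^35 = exp(-2*I*pi/9).

Working: Z/9Z is abelian, so all 9 irreducible complex representations are 1-dimensional. They are given by chi_k(m) = zeta_9^(k*m) for k = 0,...,8. Row orthogonality: sum_m chi_k(m) conj(chi_l(m)) = 9 * [k = l].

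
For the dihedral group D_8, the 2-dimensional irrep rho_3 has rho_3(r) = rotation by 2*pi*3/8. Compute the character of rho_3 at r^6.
chi_{rho_3}(r^6) = 2*cos(2*pi*3*6/8) = 0

Argument: rho_3(r^6) is rotation by angle 2*pi*3*6/8, whose trace is 2*cos(2*pi*3*6/8) = 0.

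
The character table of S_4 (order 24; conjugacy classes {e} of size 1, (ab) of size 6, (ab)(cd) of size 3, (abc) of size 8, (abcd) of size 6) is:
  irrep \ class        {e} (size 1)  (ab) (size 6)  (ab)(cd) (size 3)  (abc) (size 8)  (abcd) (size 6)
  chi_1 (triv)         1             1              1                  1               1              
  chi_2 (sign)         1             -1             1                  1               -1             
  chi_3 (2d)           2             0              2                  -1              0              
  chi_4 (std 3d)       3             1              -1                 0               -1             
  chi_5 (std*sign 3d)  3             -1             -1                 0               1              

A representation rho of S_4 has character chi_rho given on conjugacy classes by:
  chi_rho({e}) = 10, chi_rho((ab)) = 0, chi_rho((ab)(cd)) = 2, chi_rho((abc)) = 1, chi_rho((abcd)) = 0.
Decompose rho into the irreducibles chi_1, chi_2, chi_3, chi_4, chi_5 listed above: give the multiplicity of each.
Multiplicities: chi_1: 1, chi_2: 1, chi_3: 1, chi_4: 1, chi_5: 1.

Details: Use <chi_rho, chi> = (1/|G|) sum_C |C| * chi_rho(C) * conj(chi(C)) with |G| = 24 for each irreducible chi in the table:
  <chi_rho, chi_1> = (1/24)[1*(10)*conj(1) + 6*(0)*conj(1) + 3*(2)*conj(1) + 8*(1)*conj(1) + 6*(0)*conj(1)]
      = (1/24)[(10) + (0) + (6) + (8) + (0)] = 24/24 = 1
  <chi_rho, chi_2> = (1/24)[1*(10)*conj(1) + 6*(0)*conj(-1) + 3*(2)*conj(1) + 8*(1)*conj(1) + 6*(0)*conj(-1)]
      = (1/24)[(10) + (0) + (6) + (8) + (0)] = 24/24 = 1
  <chi_rho, chi_3> = (1/24)[1*(10)*conj(2) + 6*(0)*conj(0) + 3*(2)*conj(2) + 8*(1)*conj(-1) + 6*(0)*conj(0)]
      = (1/24)[(20) + (0) + (12) + (-8) + (0)] = 24/24 = 1
  <chi_rho, chi_4> = (1/24)[1*(10)*conj(3) + 6*(0)*conj(1) + 3*(2)*conj(-1) + 8*(1)*conj(0) + 6*(0)*conj(-1)]
      = (1/24)[(30) + (0) + (-6) + (0) + (0)] = 24/24 = 1
  <chi_rho, chi_5> = (1/24)[1*(10)*conj(3) + 6*(0)*conj(-1) + 3*(2)*conj(-1) + 8*(1)*conj(0) + 6*(0)*conj(1)]
      = (1/24)[(30) + (0) + (-6) + (0) + (0)] = 24/24 = 1
Dimension check: dim(rho) = sum (mult * dim) = 1*1 + 1*1 + 1*2 + 1*3 + 1*3 = 10 = chi_rho(e) = 10.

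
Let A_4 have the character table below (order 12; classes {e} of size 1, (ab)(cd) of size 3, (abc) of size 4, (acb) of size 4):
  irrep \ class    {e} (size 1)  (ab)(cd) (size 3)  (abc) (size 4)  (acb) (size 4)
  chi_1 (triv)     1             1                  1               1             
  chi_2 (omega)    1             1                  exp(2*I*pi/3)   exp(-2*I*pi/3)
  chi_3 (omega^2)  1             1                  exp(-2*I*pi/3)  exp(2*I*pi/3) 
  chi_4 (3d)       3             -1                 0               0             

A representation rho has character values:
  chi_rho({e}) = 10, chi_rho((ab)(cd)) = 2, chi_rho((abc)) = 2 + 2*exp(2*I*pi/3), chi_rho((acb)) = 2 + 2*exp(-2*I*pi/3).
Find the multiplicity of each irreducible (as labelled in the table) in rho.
Multiplicities: chi_1: 2, chi_2: 2, chi_3: 0, chi_4: 2.

Reasoning: Use <chi_rho, chi> = (1/|G|) sum_C |C| * chi_rho(C) * conj(chi(C)) with |G| = 12 for each irreducible chi in the table:
  <chi_rho, chi_1> = (1/12)[1*(10)*conj(1) + 3*(2)*conj(1) + 4*(2 + 2*exp(2*I*pi/3))*conj(1) + 4*(2 + 2*exp(-2*I*pi/3))*conj(1)]
      = (1/12)[(10) + (6) + (8 + 8*exp(2*I*pi/3)) + (8 + 8*exp(-2*I*pi/3))] = 24/12 = 2
  <chi_rho, chi_2> = (1/12)[1*(10)*conj(1) + 3*(2)*conj(1) + 4*(2 + 2*exp(2*I*pi/3))*conj(exp(2*I*pi/3)) + 4*(2 + 2*exp(-2*I*pi/3))*conj(exp(-2*I*pi/3))]
      = (1/12)[(10) + (6) + (8 + 8*exp(-2*I*pi/3)) + (8 + 8*exp(2*I*pi/3))] = 24/12 = 2
  <chi_rho, chi_3> = (1/12)[1*(10)*conj(1) + 3*(2)*conj(1) + 4*(2 + 2*exp(2*I*pi/3))*conj(exp(-2*I*pi/3)) + 4*(2 + 2*exp(-2*I*pi/3))*conj(exp(2*I*pi/3))]
      = (1/12)[(10) + (6) + (-8) + (-8)] = 0/12 = 0
  <chi_rho, chi_4> = (1/12)[1*(10)*conj(3) + 3*(2)*conj(-1) + 4*(2 + 2*exp(2*I*pi/3))*conj(0) + 4*(2 + 2*exp(-2*I*pi/3))*conj(0)]
      = (1/12)[(30) + (-6) + (0) + (0)] = 24/12 = 2
(Exp terms are combined using exp(i*s)*conj(exp(i*t)) = exp(i*(s-t)), and sums of them are collapsed using the identity that for every m > 1 the m distinct m-th roots of unity sum to 0, e.g. 1 + exp(2*I*pi/3) + exp(-2*I*pi/3) = 0.)
Dimension check: dim(rho) = sum (mult * dim) = 2*1 + 2*1 + 0*1 + 2*3 = 10 = chi_rho(e) = 10.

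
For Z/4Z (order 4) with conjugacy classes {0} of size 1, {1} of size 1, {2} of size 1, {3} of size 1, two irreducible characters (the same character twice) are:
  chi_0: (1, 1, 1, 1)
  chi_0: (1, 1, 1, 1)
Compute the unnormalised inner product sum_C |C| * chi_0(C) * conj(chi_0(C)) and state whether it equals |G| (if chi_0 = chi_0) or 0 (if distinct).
Sum = 4 = |G| = 4; so <chi_0, chi_0> = 1 (norm-1 confirms irreducibility).

Justification: Compute term by term over conjugacy classes (|C| * chi_0(C) * conj(chi_0(C))):
  1*(1)*conj(1) + 1*(1)*conj(1) + 1*(1)*conj(1) + 1*(1)*conj(1)
  = (1) + (1) + (1) + (1)
  = 4.
(Exp terms are combined using exp(i*s)*conj(exp(i*t)) = exp(i*(s-t)), and sums of them are collapsed using the identity that for every m > 1 the m distinct m-th roots of unity sum to 0, e.g. 1 + exp(2*I*pi/3) + exp(-2*I*pi/3) = 0.)
Dividing by |G| = 4 gives 4/4 = 1, matching the row-orthogonality relation <chi_0, chi_0> = [chi_0 = chi_0].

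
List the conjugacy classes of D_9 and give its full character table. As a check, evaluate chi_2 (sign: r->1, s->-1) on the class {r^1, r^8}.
Conjugacy classes: {e} of size 1, {r^1, r^8} of size 2, {r^2, r^7} of size 2, {r^3, r^6} of size 2, {r^4, r^5} of size 2, {s, sr, ..., sr^8} of size 9.
Character table:
  irrep \ class              {e} (size 1)  {r^1, r^8} (size 2)  {r^2, r^7} (size 2)  {r^3, r^6} (size 2)  {r^4, r^5} (size 2)  {s, sr, ..., sr^8} (size 9)
  chi_1 (triv)               1             1                    1                    1                    1                    1                          
  chi_2 (sign: r->1, s->-1)  1             1                    1                    1                    1                    -1                         
  chi_3 (2d, j=1)            2             2*cos(2*pi/9)        2*cos(4*pi/9)        -1                   -2*cos(pi/9)         0                          
  chi_4 (2d, j=2)            2             2*cos(4*pi/9)        -2*cos(pi/9)         -1                   2*cos(2*pi/9)        0                          
  chi_5 (2d, j=3)            2             -1                   -1                   2                    -1                   0                          
  chi_6 (2d, j=4)            2             -2*cos(pi/9)         2*cos(2*pi/9)        -1                   2*cos(4*pi/9)        0                          

Spot check: chi_2 (sign: r->1, s->-1) on {r^1, r^8} = 1.

Reasoning: D_9 has order 2*9 = 18 with 6 conjugacy classes, hence 6 irreducibles. Sum of squared dims 1 + 1 + 4 + 4 + 4 + 4 = 18 = |G|. Linear characters come from the abelianisation; the 2-dimensional irreps have character r^k -> 2*cos(2*pi*j*k/9), reflections -> 0.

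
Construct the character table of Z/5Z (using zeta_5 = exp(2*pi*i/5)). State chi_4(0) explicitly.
Character table of Z/5Z (irreps indexed chi_0,...,chi_4 with chi_k(m) = zeta_5^(k*m), zeta_5 = exp(2*pi*i/5)):
  irrep \ class  {0} (size 1)  {1} (size 1)    {2} (size 1)    {3} (size 1)    {4} (size 1)  
  chi_0          1             1               1               1               1             
  chi_1          1             exp(2*I*pi/5)   exp(4*I*pi/5)   exp(-4*I*pi/5)  exp(-2*I*pi/5)
  chi_2          1             exp(4*I*pi/5)   exp(-2*I*pi/5)  exp(2*I*pi/5)   exp(-4*I*pi/5)
  chi_3          1             exp(-4*I*pi/5)  exp(2*I*pi/5)   exp(-2*I*pi/5)  exp(4*I*pi/5) 
  chi_4          1             exp(-2*I*pi/5)  exp(-4*I*pi/5)  exp(4*I*pi/5)   exp(2*I*pi/5) 

Spot check: chi_4(0) = zeta_5^(4*0) = zeta_5^0 = 1.

Why: Z/5Z is abelian, so all 5 irreducible complex representations are 1-dimensional. They are given by chi_k(m) = zeta_5^(k*m) for k = 0,...,4. Row orthogonality: sum_m chi_k(m) conj(chi_l(m)) = 5 * [k = l].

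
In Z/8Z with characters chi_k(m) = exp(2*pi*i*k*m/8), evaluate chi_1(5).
chi_1(5) = zeta_8^5 = exp(-3*I*pi/4)

Why: chi_1(5) = zeta_8^(1*5) = zeta_8^5. Since zeta_8^8 = 1, this equals zeta_8^5 = exp(2*pi*i*5/8) = exp(-3*I*pi/4).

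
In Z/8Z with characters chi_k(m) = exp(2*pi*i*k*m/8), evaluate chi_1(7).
chi_1(7) = zeta_8^7 = exp(-I*pi/4)

Justification: chi_1(7) = zeta_8^(1*7) = zeta_8^7. Since zeta_8^8 = 1, this equals zeta_8^7 = exp(2*pi*i*7/8) = exp(-I*pi/4).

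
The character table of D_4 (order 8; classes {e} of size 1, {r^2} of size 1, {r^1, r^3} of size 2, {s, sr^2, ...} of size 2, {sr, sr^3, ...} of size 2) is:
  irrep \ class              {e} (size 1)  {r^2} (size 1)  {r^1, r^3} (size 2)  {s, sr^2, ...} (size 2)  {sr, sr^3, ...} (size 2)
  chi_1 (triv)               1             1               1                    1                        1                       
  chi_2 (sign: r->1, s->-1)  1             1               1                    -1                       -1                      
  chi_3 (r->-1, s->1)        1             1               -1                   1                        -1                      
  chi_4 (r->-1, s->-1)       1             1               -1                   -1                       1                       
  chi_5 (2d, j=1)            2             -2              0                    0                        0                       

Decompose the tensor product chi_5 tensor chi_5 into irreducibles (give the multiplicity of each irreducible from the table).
chi_5 tensor chi_5 = chi_1 + chi_2 + chi_3 + chi_4 (all other irreducibles have multiplicity 0).

Justification: The character of a tensor product is the pointwise product (chi_5 * chi_5)(C) = chi_5(C) * chi_5(C):
  {e}: (2)*(2), {r^2}: (-2)*(-2), {r^1, r^3}: (0)*(0), {s, sr^2, ...}: (0)*(0), {sr, sr^3, ...}: (0)*(0)
so (chi_5 * chi_5) takes values
  {e} -> 4, {r^2} -> 4, {r^1, r^3} -> 0, {s, sr^2, ...} -> 0, {sr, sr^3, ...} -> 0.
Now take the inner product of this character with each irreducible chi from the table, <chi_5*chi_5, chi> = (1/8) sum_C |C| (chi_5*chi_5)(C) conj(chi(C)):
  <chi_5*chi_5, chi_1> = (1/8)[1*(4)*conj(1) + 1*(4)*conj(1) + 2*(0)*conj(1) + 2*(0)*conj(1) + 2*(0)*conj(1)]
      = (1/8)[(4) + (4) + (0) + (0) + (0)] = 8/8 = 1
  <chi_5*chi_5, chi_2> = (1/8)[1*(4)*conj(1) + 1*(4)*conj(1) + 2*(0)*conj(1) + 2*(0)*conj(-1) + 2*(0)*conj(-1)]
      = (1/8)[(4) + (4) + (0) + (0) + (0)] = 8/8 = 1
  <chi_5*chi_5, chi_3> = (1/8)[1*(4)*conj(1) + 1*(4)*conj(1) + 2*(0)*conj(-1) + 2*(0)*conj(1) + 2*(0)*conj(-1)]
      = (1/8)[(4) + (4) + (0) + (0) + (0)] = 8/8 = 1
  <chi_5*chi_5, chi_4> = (1/8)[1*(4)*conj(1) + 1*(4)*conj(1) + 2*(0)*conj(-1) + 2*(0)*conj(-1) + 2*(0)*conj(1)]
      = (1/8)[(4) + (4) + (0) + (0) + (0)] = 8/8 = 1
  <chi_5*chi_5, chi_5> = (1/8)[1*(4)*conj(2) + 1*(4)*conj(-2) + 2*(0)*conj(0) + 2*(0)*conj(0) + 2*(0)*conj(0)]
      = (1/8)[(8) + (-8) + (0) + (0) + (0)] = 0/8 = 0
Hence the multiplicities are chi_1: 1, chi_2: 1, chi_3: 1, chi_4: 1. Dimension check: dim(chi_5)*dim(chi_5) = 2*2 = 4 and sum (mult * dim) = 1*1 + 1*1 + 1*1 + 1*1 = 4.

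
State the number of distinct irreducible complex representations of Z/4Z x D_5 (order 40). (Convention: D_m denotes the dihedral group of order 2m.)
16

Solution. The number of irreducible complex representations of a finite group equals its number of conjugacy classes. For a direct product, #classes(G x H) = #classes(G) * #classes(H). Z/4Z has 4 classes (abelian), D_5 has 4 classes, so 4 * 4 = 16, so Z/4Z x D_5 (order 40) has exactly 16 irreducible complex representations.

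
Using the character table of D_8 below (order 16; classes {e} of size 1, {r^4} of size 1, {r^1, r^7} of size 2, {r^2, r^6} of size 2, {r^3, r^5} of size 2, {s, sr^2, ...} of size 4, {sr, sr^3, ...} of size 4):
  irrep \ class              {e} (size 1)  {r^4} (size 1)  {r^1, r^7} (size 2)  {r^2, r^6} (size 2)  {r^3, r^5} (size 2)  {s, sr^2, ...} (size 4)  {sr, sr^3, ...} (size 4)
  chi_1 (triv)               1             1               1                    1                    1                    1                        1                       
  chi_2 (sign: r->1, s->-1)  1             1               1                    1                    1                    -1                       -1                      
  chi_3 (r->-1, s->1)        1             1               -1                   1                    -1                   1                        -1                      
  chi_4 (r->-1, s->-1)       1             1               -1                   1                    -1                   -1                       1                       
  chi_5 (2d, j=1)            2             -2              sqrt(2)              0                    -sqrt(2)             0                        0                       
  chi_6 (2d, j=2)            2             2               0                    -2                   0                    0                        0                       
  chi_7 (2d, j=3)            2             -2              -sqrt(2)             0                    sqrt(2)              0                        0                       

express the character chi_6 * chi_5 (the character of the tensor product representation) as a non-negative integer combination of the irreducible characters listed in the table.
chi_6 tensor chi_5 = chi_5 + chi_7 (all other irreducibles have multiplicity 0).

Argument: The character of a tensor product is the pointwise product (chi_6 * chi_5)(C) = chi_6(C) * chi_5(C):
  {e}: (2)*(2), {r^4}: (2)*(-2), {r^1, r^7}: (0)*(sqrt(2)), {r^2, r^6}: (-2)*(0), {r^3, r^5}: (0)*(-sqrt(2)), {s, sr^2, ...}: (0)*(0), {sr, sr^3, ...}: (0)*(0)
so (chi_6 * chi_5) takes values
  {e} -> 4, {r^4} -> -4, {r^1, r^7} -> 0, {r^2, r^6} -> 0, {r^3, r^5} -> 0, {s, sr^2, ...} -> 0, {sr, sr^3, ...} -> 0.
Now take the inner product of this character with each irreducible chi from the table, <chi_6*chi_5, chi> = (1/16) sum_C |C| (chi_6*chi_5)(C) conj(chi(C)):
  <chi_6*chi_5, chi_1> = (1/16)[1*(4)*conj(1) + 1*(-4)*conj(1) + 2*(0)*conj(1) + 2*(0)*conj(1) + 2*(0)*conj(1) + 4*(0)*conj(1) + 4*(0)*conj(1)]
      = (1/16)[(4) + (-4) + (0) + (0) + (0) + (0) + (0)] = 0/16 = 0
  <chi_6*chi_5, chi_2> = (1/16)[1*(4)*conj(1) + 1*(-4)*conj(1) + 2*(0)*conj(1) + 2*(0)*conj(1) + 2*(0)*conj(1) + 4*(0)*conj(-1) + 4*(0)*conj(-1)]
      = (1/16)[(4) + (-4) + (0) + (0) + (0) + (0) + (0)] = 0/16 = 0
  <chi_6*chi_5, chi_3> = (1/16)[1*(4)*conj(1) + 1*(-4)*conj(1) + 2*(0)*conj(-1) + 2*(0)*conj(1) + 2*(0)*conj(-1) + 4*(0)*conj(1) + 4*(0)*conj(-1)]
      = (1/16)[(4) + (-4) + (0) + (0) + (0) + (0) + (0)] = 0/16 = 0
  <chi_6*chi_5, chi_4> = (1/16)[1*(4)*conj(1) + 1*(-4)*conj(1) + 2*(0)*conj(-1) + 2*(0)*conj(1) + 2*(0)*conj(-1) + 4*(0)*conj(-1) + 4*(0)*conj(1)]
      = (1/16)[(4) + (-4) + (0) + (0) + (0) + (0) + (0)] = 0/16 = 0
  <chi_6*chi_5, chi_5> = (1/16)[1*(4)*conj(2) + 1*(-4)*conj(-2) + 2*(0)*conj(sqrt(2)) + 2*(0)*conj(0) + 2*(0)*conj(-sqrt(2)) + 4*(0)*conj(0) + 4*(0)*conj(0)]
      = (1/16)[(8) + (8) + (0) + (0) + (0) + (0) + (0)] = 16/16 = 1
  <chi_6*chi_5, chi_6> = (1/16)[1*(4)*conj(2) + 1*(-4)*conj(2) + 2*(0)*conj(0) + 2*(0)*conj(-2) + 2*(0)*conj(0) + 4*(0)*conj(0) + 4*(0)*conj(0)]
      = (1/16)[(8) + (-8) + (0) + (0) + (0) + (0) + (0)] = 0/16 = 0
  <chi_6*chi_5, chi_7> = (1/16)[1*(4)*conj(2) + 1*(-4)*conj(-2) + 2*(0)*conj(-sqrt(2)) + 2*(0)*conj(0) + 2*(0)*conj(sqrt(2)) + 4*(0)*conj(0) + 4*(0)*conj(0)]
      = (1/16)[(8) + (8) + (0) + (0) + (0) + (0) + (0)] = 16/16 = 1
Hence the multiplicities are chi_5: 1, chi_7: 1. Dimension check: dim(chi_6)*dim(chi_5) = 2*2 = 4 and sum (mult * dim) = 1*2 + 1*2 = 4.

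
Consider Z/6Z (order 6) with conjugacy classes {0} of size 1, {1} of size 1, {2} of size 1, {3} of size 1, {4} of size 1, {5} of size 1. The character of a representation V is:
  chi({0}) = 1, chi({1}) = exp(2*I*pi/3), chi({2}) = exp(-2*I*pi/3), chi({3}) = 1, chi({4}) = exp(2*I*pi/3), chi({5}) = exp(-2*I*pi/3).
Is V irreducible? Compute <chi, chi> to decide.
Irreducible: <chi, chi> = 1.

Derivation: <chi, chi> = (1/|G|) sum_C |C| * |chi(C)|^2 = (1/6)[1*|1|^2 + 1*|exp(2*I*pi/3)|^2 + 1*|exp(-2*I*pi/3)|^2 + 1*|1|^2 + 1*|exp(2*I*pi/3)|^2 + 1*|exp(-2*I*pi/3)|^2]
  = (1/6)[(1) + (1) + (1) + (1) + (1) + (1)] = 6/6 = 1.
(Exp terms are combined using exp(i*s)*conj(exp(i*t)) = exp(i*(s-t)), and sums of them are collapsed using the identity that for every m > 1 the m distinct m-th roots of unity sum to 0, e.g. 1 + exp(2*I*pi/3) + exp(-2*I*pi/3) = 0.)
A character is irreducible iff <chi, chi> = 1, so this representation is irreducible.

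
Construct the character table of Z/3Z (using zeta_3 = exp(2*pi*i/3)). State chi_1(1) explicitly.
Character table of Z/3Z (irreps indexed chi_0,...,chi_2 with chi_k(m) = zeta_3^(k*m), zeta_3 = exp(2*pi*i/3)):
  irrep \ class  {0} (size 1)  {1} (size 1)    {2} (size 1)  
  chi_0          1             1               1             
  chi_1          1             exp(2*I*pi/3)   exp(-2*I*pi/3)
  chi_2          1             exp(-2*I*pi/3)  exp(2*I*pi/3) 

Spot check: chi_1(1) = zeta_3^(1*1) = zeta_3^1 = exp(2*I*pi/3).

Justification: Z/3Z is abelian, so all 3 irreducible complex representations are 1-dimensional. They are given by chi_k(m) = zeta_3^(k*m) for k = 0,...,2. Row orthogonality: sum_m chi_k(m) conj(chi_l(m)) = 3 * [k = l].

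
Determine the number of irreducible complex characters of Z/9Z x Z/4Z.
36

Reasoning: The number of irreducible complex representations of a finite group equals its number of conjugacy classes. Z/9Z x Z/4Z is abelian of order 36, so every element is its own conjugacy class: 36 classes, so Z/9Z x Z/4Z (order 36) has exactly 36 irreducible complex representations.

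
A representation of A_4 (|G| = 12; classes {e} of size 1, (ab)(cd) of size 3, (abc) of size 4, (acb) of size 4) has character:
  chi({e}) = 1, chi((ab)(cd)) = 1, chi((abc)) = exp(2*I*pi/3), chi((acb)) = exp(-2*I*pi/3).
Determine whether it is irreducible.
Irreducible: <chi, chi> = 1.

Justification: <chi, chi> = (1/|G|) sum_C |C| * |chi(C)|^2 = (1/12)[1*|1|^2 + 3*|1|^2 + 4*|exp(2*I*pi/3)|^2 + 4*|exp(-2*I*pi/3)|^2]
  = (1/12)[(1) + (3) + (4) + (4)] = 12/12 = 1.
(Exp terms are combined using exp(i*s)*conj(exp(i*t)) = exp(i*(s-t)), and sums of them are collapsed using the identity that for every m > 1 the m distinct m-th roots of unity sum to 0, e.g. 1 + exp(2*I*pi/3) + exp(-2*I*pi/3) = 0.)
A character is irreducible iff <chi, chi> = 1, so this representation is irreducible.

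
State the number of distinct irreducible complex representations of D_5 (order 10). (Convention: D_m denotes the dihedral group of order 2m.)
4

Working: The number of irreducible complex representations of a finite group equals its number of conjugacy classes. D_5 has 4 conjugacy classes ((n+3)/2 for n odd), so D_5 (order 10) has exactly 4 irreducible complex representations.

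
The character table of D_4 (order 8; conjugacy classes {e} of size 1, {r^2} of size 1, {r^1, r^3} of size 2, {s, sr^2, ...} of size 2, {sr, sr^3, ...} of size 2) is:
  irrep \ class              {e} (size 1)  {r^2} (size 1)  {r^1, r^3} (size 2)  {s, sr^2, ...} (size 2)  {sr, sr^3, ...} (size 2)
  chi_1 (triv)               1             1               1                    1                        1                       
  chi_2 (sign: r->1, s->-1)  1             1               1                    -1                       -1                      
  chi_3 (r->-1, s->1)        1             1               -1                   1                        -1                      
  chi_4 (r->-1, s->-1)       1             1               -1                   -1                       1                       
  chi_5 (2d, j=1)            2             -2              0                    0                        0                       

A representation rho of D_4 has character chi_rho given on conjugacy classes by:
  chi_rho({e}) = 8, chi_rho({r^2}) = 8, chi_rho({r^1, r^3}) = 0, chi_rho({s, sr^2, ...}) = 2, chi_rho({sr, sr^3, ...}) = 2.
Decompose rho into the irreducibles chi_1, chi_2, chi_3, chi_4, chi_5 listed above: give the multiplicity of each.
Multiplicities: chi_1: 3, chi_2: 1, chi_3: 2, chi_4: 2, chi_5: 0.

Why: Use <chi_rho, chi> = (1/|G|) sum_C |C| * chi_rho(C) * conj(chi(C)) with |G| = 8 for each irreducible chi in the table:
  <chi_rho, chi_1> = (1/8)[1*(8)*conj(1) + 1*(8)*conj(1) + 2*(0)*conj(1) + 2*(2)*conj(1) + 2*(2)*conj(1)]
      = (1/8)[(8) + (8) + (0) + (4) + (4)] = 24/8 = 3
  <chi_rho, chi_2> = (1/8)[1*(8)*conj(1) + 1*(8)*conj(1) + 2*(0)*conj(1) + 2*(2)*conj(-1) + 2*(2)*conj(-1)]
      = (1/8)[(8) + (8) + (0) + (-4) + (-4)] = 8/8 = 1
  <chi_rho, chi_3> = (1/8)[1*(8)*conj(1) + 1*(8)*conj(1) + 2*(0)*conj(-1) + 2*(2)*conj(1) + 2*(2)*conj(-1)]
      = (1/8)[(8) + (8) + (0) + (4) + (-4)] = 16/8 = 2
  <chi_rho, chi_4> = (1/8)[1*(8)*conj(1) + 1*(8)*conj(1) + 2*(0)*conj(-1) + 2*(2)*conj(-1) + 2*(2)*conj(1)]
      = (1/8)[(8) + (8) + (0) + (-4) + (4)] = 16/8 = 2
  <chi_rho, chi_5> = (1/8)[1*(8)*conj(2) + 1*(8)*conj(-2) + 2*(0)*conj(0) + 2*(2)*conj(0) + 2*(2)*conj(0)]
      = (1/8)[(16) + (-16) + (0) + (0) + (0)] = 0/8 = 0
Dimension check: dim(rho) = sum (mult * dim) = 3*1 + 1*1 + 2*1 + 2*1 + 0*2 = 8 = chi_rho(e) = 8.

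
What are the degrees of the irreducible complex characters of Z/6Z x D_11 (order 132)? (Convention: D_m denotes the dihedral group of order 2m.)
Dimensions: 1, 1, 1, 1, 1, 1, 1, 1, 1, 1, 1, 1, 2, 2, 2, 2, 2, 2, 2, 2, 2, 2, 2, 2, 2, 2, 2, 2, 2, 2, 2, 2, 2, 2, 2, 2, 2, 2, 2, 2, 2, 2

Derivation: There are 42 irreducibles (= number of conjugacy classes). Their dimensions d_i satisfy sum d_i^2 = |G| = 132: 1 + 1 + 1 + 1 + 1 + 1 + 1 + 1 + 1 + 1 + 1 + 1 + 4 + 4 + 4 + 4 + 4 + 4 + 4 + 4 + 4 + 4 + 4 + 4 + 4 + 4 + 4 + 4 + 4 + 4 + 4 + 4 + 4 + 4 + 4 + 4 + 4 + 4 + 4 + 4 + 4 + 4 = 132. (For the product with Z/6Z: each of the 6 1-dim characters of Z/6Z tensors with each irrep of D_11, giving 6 copies of each D_11-dimension.)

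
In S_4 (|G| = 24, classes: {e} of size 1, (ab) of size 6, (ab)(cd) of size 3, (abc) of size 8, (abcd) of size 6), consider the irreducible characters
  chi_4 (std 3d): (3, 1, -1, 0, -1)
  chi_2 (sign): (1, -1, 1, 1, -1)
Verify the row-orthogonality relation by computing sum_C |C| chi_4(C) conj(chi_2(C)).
Sum = 0; so <chi_4, chi_2> = 0 (distinct irreducibles are orthogonal).

Working: Compute term by term over conjugacy classes (|C| * chi_4(C) * conj(chi_2(C))):
  1*(3)*conj(1) + 6*(1)*conj(-1) + 3*(-1)*conj(1) + 8*(0)*conj(1) + 6*(-1)*conj(-1)
  = (3) + (-6) + (-3) + (0) + (6)
  = 0.
Dividing by |G| = 24 gives 0/24 = 0, matching the row-orthogonality relation <chi_4, chi_2> = [chi_4 = chi_2].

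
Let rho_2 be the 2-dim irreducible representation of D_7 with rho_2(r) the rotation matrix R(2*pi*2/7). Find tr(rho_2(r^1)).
chi_{rho_2}(r^1) = 2*cos(2*pi*2*1/7) = -2*cos(3*pi/7)

Working: rho_2(r^1) is rotation by angle 2*pi*2*1/7, whose trace is 2*cos(2*pi*2*1/7) = -2*cos(3*pi/7).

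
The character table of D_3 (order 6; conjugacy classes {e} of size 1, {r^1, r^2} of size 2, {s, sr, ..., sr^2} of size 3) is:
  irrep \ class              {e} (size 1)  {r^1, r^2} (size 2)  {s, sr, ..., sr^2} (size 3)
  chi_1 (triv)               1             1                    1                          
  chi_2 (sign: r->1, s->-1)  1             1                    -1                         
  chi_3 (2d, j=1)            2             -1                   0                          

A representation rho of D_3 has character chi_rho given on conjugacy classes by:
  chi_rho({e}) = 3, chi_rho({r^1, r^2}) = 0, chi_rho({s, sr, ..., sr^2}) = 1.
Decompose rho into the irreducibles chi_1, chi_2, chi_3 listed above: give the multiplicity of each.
Multiplicities: chi_1: 1, chi_2: 0, chi_3: 1.

Explanation: Use <chi_rho, chi> = (1/|G|) sum_C |C| * chi_rho(C) * conj(chi(C)) with |G| = 6 for each irreducible chi in the table:
  <chi_rho, chi_1> = (1/6)[1*(3)*conj(1) + 2*(0)*conj(1) + 3*(1)*conj(1)]
      = (1/6)[(3) + (0) + (3)] = 6/6 = 1
  <chi_rho, chi_2> = (1/6)[1*(3)*conj(1) + 2*(0)*conj(1) + 3*(1)*conj(-1)]
      = (1/6)[(3) + (0) + (-3)] = 0/6 = 0
  <chi_rho, chi_3> = (1/6)[1*(3)*conj(2) + 2*(0)*conj(-1) + 3*(1)*conj(0)]
      = (1/6)[(6) + (0) + (0)] = 6/6 = 1
Dimension check: dim(rho) = sum (mult * dim) = 1*1 + 0*1 + 1*2 = 3 = chi_rho(e) = 3.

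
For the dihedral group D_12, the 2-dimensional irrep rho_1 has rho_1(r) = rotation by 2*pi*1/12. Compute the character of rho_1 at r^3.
chi_{rho_1}(r^3) = 2*cos(2*pi*1*3/12) = 0

Details: rho_1(r^3) is rotation by angle 2*pi*1*3/12, whose trace is 2*cos(2*pi*1*3/12) = 0.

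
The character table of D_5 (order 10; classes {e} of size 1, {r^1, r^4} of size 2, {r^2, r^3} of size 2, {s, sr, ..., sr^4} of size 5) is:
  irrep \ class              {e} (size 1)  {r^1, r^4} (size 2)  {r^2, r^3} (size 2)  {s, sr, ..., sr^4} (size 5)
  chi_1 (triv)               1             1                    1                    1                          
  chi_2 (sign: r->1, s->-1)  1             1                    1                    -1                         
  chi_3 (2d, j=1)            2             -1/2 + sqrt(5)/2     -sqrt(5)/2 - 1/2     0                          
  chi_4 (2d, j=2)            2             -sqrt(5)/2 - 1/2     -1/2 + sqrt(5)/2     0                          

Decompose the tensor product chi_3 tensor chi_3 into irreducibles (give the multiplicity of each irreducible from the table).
chi_3 tensor chi_3 = chi_1 + chi_2 + chi_4 (all other irreducibles have multiplicity 0).

Solution. The character of a tensor product is the pointwise product (chi_3 * chi_3)(C) = chi_3(C) * chi_3(C):
  {e}: (2)*(2), {r^1, r^4}: (-1/2 + sqrt(5)/2)*(-1/2 + sqrt(5)/2), {r^2, r^3}: (-sqrt(5)/2 - 1/2)*(-sqrt(5)/2 - 1/2), {s, sr, ..., sr^4}: (0)*(0)
so (chi_3 * chi_3) takes values
  {e} -> 4, {r^1, r^4} -> 3/2 - sqrt(5)/2, {r^2, r^3} -> sqrt(5)/2 + 3/2, {s, sr, ..., sr^4} -> 0.
Now take the inner product of this character with each irreducible chi from the table, <chi_3*chi_3, chi> = (1/10) sum_C |C| (chi_3*chi_3)(C) conj(chi(C)):
  <chi_3*chi_3, chi_1> = (1/10)[1*(4)*conj(1) + 2*(3/2 - sqrt(5)/2)*conj(1) + 2*(sqrt(5)/2 + 3/2)*conj(1) + 5*(0)*conj(1)]
      = (1/10)[(4) + (3 - sqrt(5)) + (sqrt(5) + 3) + (0)] = 10/10 = 1
  <chi_3*chi_3, chi_2> = (1/10)[1*(4)*conj(1) + 2*(3/2 - sqrt(5)/2)*conj(1) + 2*(sqrt(5)/2 + 3/2)*conj(1) + 5*(0)*conj(-1)]
      = (1/10)[(4) + (3 - sqrt(5)) + (sqrt(5) + 3) + (0)] = 10/10 = 1
  <chi_3*chi_3, chi_3> = (1/10)[1*(4)*conj(2) + 2*(3/2 - sqrt(5)/2)*conj(-1/2 + sqrt(5)/2) + 2*(sqrt(5)/2 + 3/2)*conj(-sqrt(5)/2 - 1/2) + 5*(0)*conj(0)]
      = (1/10)[(8) + (-4 + 2*sqrt(5)) + (-2*sqrt(5) - 4) + (0)] = 0/10 = 0
  <chi_3*chi_3, chi_4> = (1/10)[1*(4)*conj(2) + 2*(3/2 - sqrt(5)/2)*conj(-sqrt(5)/2 - 1/2) + 2*(sqrt(5)/2 + 3/2)*conj(-1/2 + sqrt(5)/2) + 5*(0)*conj(0)]
      = (1/10)[(8) + (1 - sqrt(5)) + (1 + sqrt(5)) + (0)] = 10/10 = 1
Hence the multiplicities are chi_1: 1, chi_2: 1, chi_4: 1. Dimension check: dim(chi_3)*dim(chi_3) = 2*2 = 4 and sum (mult * dim) = 1*1 + 1*1 + 1*2 = 4.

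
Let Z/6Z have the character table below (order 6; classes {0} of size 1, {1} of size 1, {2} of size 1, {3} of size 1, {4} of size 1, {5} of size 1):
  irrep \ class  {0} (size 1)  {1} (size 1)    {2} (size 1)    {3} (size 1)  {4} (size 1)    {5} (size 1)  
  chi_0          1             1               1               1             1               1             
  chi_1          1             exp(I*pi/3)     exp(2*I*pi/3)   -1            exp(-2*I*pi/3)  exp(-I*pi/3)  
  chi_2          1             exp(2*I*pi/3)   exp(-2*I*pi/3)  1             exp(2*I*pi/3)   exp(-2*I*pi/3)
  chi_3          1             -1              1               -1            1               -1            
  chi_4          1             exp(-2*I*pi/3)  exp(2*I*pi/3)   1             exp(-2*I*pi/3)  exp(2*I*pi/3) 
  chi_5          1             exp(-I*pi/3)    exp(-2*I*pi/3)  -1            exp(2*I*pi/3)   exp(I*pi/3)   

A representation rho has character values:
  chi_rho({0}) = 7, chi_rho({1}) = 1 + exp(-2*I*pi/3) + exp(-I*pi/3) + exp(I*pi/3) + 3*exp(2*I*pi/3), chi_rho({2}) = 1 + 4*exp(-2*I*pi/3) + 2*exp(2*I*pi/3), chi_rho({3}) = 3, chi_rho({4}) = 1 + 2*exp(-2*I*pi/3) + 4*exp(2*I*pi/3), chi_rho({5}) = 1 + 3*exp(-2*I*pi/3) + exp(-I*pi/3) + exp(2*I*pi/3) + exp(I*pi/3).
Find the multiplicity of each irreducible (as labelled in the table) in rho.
Multiplicities: chi_0: 1, chi_1: 1, chi_2: 3, chi_3: 0, chi_4: 1, chi_5: 1.

Proof sketch: Use <chi_rho, chi> = (1/|G|) sum_C |C| * chi_rho(C) * conj(chi(C)) with |G| = 6 for each irreducible chi in the table:
  <chi_rho, chi_0> = (1/6)[1*(7)*conj(1) + 1*(1 + exp(-2*I*pi/3) + exp(-I*pi/3) + exp(I*pi/3) + 3*exp(2*I*pi/3))*conj(1) + 1*(1 + 4*exp(-2*I*pi/3) + 2*exp(2*I*pi/3))*conj(1) + 1*(3)*conj(1) + 1*(1 + 2*exp(-2*I*pi/3) + 4*exp(2*I*pi/3))*conj(1) + 1*(1 + 3*exp(-2*I*pi/3) + exp(-I*pi/3) + exp(2*I*pi/3) + exp(I*pi/3))*conj(1)]
      = (1/6)[(7) + (1 + exp(-2*I*pi/3) + exp(-I*pi/3) + exp(I*pi/3) + 3*exp(2*I*pi/3)) + (1 + 4*exp(-2*I*pi/3) + 2*exp(2*I*pi/3)) + (3) + (1 + 2*exp(-2*I*pi/3) + 4*exp(2*I*pi/3)) + (1 + 3*exp(-2*I*pi/3) + exp(-I*pi/3) + exp(2*I*pi/3) + exp(I*pi/3))] = 6/6 = 1
  <chi_rho, chi_1> = (1/6)[1*(7)*conj(1) + 1*(1 + exp(-2*I*pi/3) + exp(-I*pi/3) + exp(I*pi/3) + 3*exp(2*I*pi/3))*conj(exp(I*pi/3)) + 1*(1 + 4*exp(-2*I*pi/3) + 2*exp(2*I*pi/3))*conj(exp(2*I*pi/3)) + 1*(3)*conj(-1) + 1*(1 + 2*exp(-2*I*pi/3) + 4*exp(2*I*pi/3))*conj(exp(-2*I*pi/3)) + 1*(1 + 3*exp(-2*I*pi/3) + exp(-I*pi/3) + exp(2*I*pi/3) + exp(I*pi/3))*conj(exp(-I*pi/3))]
      = (1/6)[(7) + (exp(-2*I*pi/3) + exp(-I*pi/3) + 3*exp(I*pi/3)) + (2 + exp(-2*I*pi/3) + 4*exp(2*I*pi/3)) + (-3) + (2 + 4*exp(-2*I*pi/3) + exp(2*I*pi/3)) + (3*exp(-I*pi/3) + exp(2*I*pi/3) + exp(I*pi/3))] = 6/6 = 1
  <chi_rho, chi_2> = (1/6)[1*(7)*conj(1) + 1*(1 + exp(-2*I*pi/3) + exp(-I*pi/3) + exp(I*pi/3) + 3*exp(2*I*pi/3))*conj(exp(2*I*pi/3)) + 1*(1 + 4*exp(-2*I*pi/3) + 2*exp(2*I*pi/3))*conj(exp(-2*I*pi/3)) + 1*(3)*conj(1) + 1*(1 + 2*exp(-2*I*pi/3) + 4*exp(2*I*pi/3))*conj(exp(2*I*pi/3)) + 1*(1 + 3*exp(-2*I*pi/3) + exp(-I*pi/3) + exp(2*I*pi/3) + exp(I*pi/3))*conj(exp(-2*I*pi/3))]
      = (1/6)[(7) + (2 + exp(-2*I*pi/3) + exp(-I*pi/3) + exp(2*I*pi/3)) + (4 + 2*exp(-2*I*pi/3) + exp(2*I*pi/3)) + (3) + (4 + exp(-2*I*pi/3) + 2*exp(2*I*pi/3)) + (2 + exp(-2*I*pi/3) + exp(2*I*pi/3) + exp(I*pi/3))] = 18/6 = 3
  <chi_rho, chi_3> = (1/6)[1*(7)*conj(1) + 1*(1 + exp(-2*I*pi/3) + exp(-I*pi/3) + exp(I*pi/3) + 3*exp(2*I*pi/3))*conj(-1) + 1*(1 + 4*exp(-2*I*pi/3) + 2*exp(2*I*pi/3))*conj(1) + 1*(3)*conj(-1) + 1*(1 + 2*exp(-2*I*pi/3) + 4*exp(2*I*pi/3))*conj(1) + 1*(1 + 3*exp(-2*I*pi/3) + exp(-I*pi/3) + exp(2*I*pi/3) + exp(I*pi/3))*conj(-1)]
      = (1/6)[(7) + (-1 - 3*exp(2*I*pi/3) - exp(I*pi/3) - exp(-I*pi/3) - exp(-2*I*pi/3)) + (1 + 4*exp(-2*I*pi/3) + 2*exp(2*I*pi/3)) + (-3) + (1 + 2*exp(-2*I*pi/3) + 4*exp(2*I*pi/3)) + (-1 - exp(I*pi/3) - exp(2*I*pi/3) - exp(-I*pi/3) - 3*exp(-2*I*pi/3))] = 0/6 = 0
  <chi_rho, chi_4> = (1/6)[1*(7)*conj(1) + 1*(1 + exp(-2*I*pi/3) + exp(-I*pi/3) + exp(I*pi/3) + 3*exp(2*I*pi/3))*conj(exp(-2*I*pi/3)) + 1*(1 + 4*exp(-2*I*pi/3) + 2*exp(2*I*pi/3))*conj(exp(2*I*pi/3)) + 1*(3)*conj(1) + 1*(1 + 2*exp(-2*I*pi/3) + 4*exp(2*I*pi/3))*conj(exp(-2*I*pi/3)) + 1*(1 + 3*exp(-2*I*pi/3) + exp(-I*pi/3) + exp(2*I*pi/3) + exp(I*pi/3))*conj(exp(2*I*pi/3))]
      = (1/6)[(7) + (3*exp(-2*I*pi/3) + exp(2*I*pi/3) + exp(I*pi/3)) + (2 + exp(-2*I*pi/3) + 4*exp(2*I*pi/3)) + (3) + (2 + 4*exp(-2*I*pi/3) + exp(2*I*pi/3)) + (exp(-2*I*pi/3) + exp(-I*pi/3) + 3*exp(2*I*pi/3))] = 6/6 = 1
  <chi_rho, chi_5> = (1/6)[1*(7)*conj(1) + 1*(1 + exp(-2*I*pi/3) + exp(-I*pi/3) + exp(I*pi/3) + 3*exp(2*I*pi/3))*conj(exp(-I*pi/3)) + 1*(1 + 4*exp(-2*I*pi/3) + 2*exp(2*I*pi/3))*conj(exp(-2*I*pi/3)) + 1*(3)*conj(-1) + 1*(1 + 2*exp(-2*I*pi/3) + 4*exp(2*I*pi/3))*conj(exp(2*I*pi/3)) + 1*(1 + 3*exp(-2*I*pi/3) + exp(-I*pi/3) + exp(2*I*pi/3) + exp(I*pi/3))*conj(exp(I*pi/3))]
      = (1/6)[(7) + (-2 + exp(-I*pi/3) + exp(2*I*pi/3) + exp(I*pi/3)) + (4 + 2*exp(-2*I*pi/3) + exp(2*I*pi/3)) + (-3) + (4 + exp(-2*I*pi/3) + 2*exp(2*I*pi/3)) + (-2 + exp(-2*I*pi/3) + exp(-I*pi/3) + exp(I*pi/3))] = 6/6 = 1
(Exp terms are combined using exp(i*s)*conj(exp(i*t)) = exp(i*(s-t)), and sums of them are collapsed using the identity that for every m > 1 the m distinct m-th roots of unity sum to 0, e.g. 1 + exp(2*I*pi/3) + exp(-2*I*pi/3) = 0.)
Dimension check: dim(rho) = sum (mult * dim) = 1*1 + 1*1 + 3*1 + 0*1 + 1*1 + 1*1 = 7 = chi_rho(e) = 7.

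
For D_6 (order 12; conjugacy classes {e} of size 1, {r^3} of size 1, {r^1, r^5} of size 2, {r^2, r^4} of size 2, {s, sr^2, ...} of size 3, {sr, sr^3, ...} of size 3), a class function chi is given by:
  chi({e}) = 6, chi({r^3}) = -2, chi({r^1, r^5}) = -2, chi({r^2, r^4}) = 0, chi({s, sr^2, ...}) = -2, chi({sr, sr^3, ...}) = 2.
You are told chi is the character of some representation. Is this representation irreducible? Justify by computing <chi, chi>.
Not irreducible (reducible): <chi, chi> = 6 > 1.

Argument: <chi, chi> = (1/|G|) sum_C |C| * |chi(C)|^2 = (1/12)[1*|6|^2 + 1*|-2|^2 + 2*|-2|^2 + 2*|0|^2 + 3*|-2|^2 + 3*|2|^2]
  = (1/12)[(36) + (4) + (8) + (0) + (12) + (12)] = 72/12 = 6.
A character is irreducible iff <chi, chi> = 1, so this representation is reducible.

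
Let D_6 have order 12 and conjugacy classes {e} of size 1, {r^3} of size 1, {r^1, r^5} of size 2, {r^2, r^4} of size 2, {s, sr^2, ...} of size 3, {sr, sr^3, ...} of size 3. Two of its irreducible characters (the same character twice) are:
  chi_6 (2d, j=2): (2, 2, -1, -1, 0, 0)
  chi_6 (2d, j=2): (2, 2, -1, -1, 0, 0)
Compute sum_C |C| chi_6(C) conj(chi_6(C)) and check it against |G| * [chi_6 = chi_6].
Sum = 12 = |G| = 12; so <chi_6, chi_6> = 1 (norm-1 confirms irreducibility).

Why: Compute term by term over conjugacy classes (|C| * chi_6(C) * conj(chi_6(C))):
  1*(2)*conj(2) + 1*(2)*conj(2) + 2*(-1)*conj(-1) + 2*(-1)*conj(-1) + 3*(0)*conj(0) + 3*(0)*conj(0)
  = (4) + (4) + (2) + (2) + (0) + (0)
  = 12.
Dividing by |G| = 12 gives 12/12 = 1, matching the row-orthogonality relation <chi_6, chi_6> = [chi_6 = chi_6].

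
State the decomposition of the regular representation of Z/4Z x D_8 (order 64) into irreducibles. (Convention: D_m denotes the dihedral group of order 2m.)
Each irreducible V_i of dimension d_i appears with multiplicity d_i, i.e. rho_reg = (direct sum over all irreducibles V_i) d_i V_i. The irreducible dimensions for Z/4Z x D_8 are 1, 1, 1, 1, 1, 1, 1, 1, 1, 1, 1, 1, 1, 1, 1, 1, 2, 2, 2, 2, 2, 2, 2, 2, 2, 2, 2, 2: 16 irreducibles of dimension 1, each with multiplicity 1; 12 irreducibles of dimension 2, each with multiplicity 2. Total dimension 16*1*1 + 12*2*2 = 64 = |G|.

Justification: General theorem: in the regular representation of a finite group G, each irreducible appears with multiplicity equal to its dimension. Check: dim(rho_reg) = sum d_i^2 = 1 + 1 + 1 + 1 + 1 + 1 + 1 + 1 + 1 + 1 + 1 + 1 + 1 + 1 + 1 + 1 + 4 + 4 + 4 + 4 + 4 + 4 + 4 + 4 + 4 + 4 + 4 + 4 = 64 = |G|.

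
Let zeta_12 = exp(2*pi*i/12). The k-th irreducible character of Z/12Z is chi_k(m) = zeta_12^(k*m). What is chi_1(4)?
chi_1(4) = zeta_12^4 = exp(2*I*pi/3)

Justification: chi_1(4) = zeta_12^(1*4) = zeta_12^4. Since zeta_12^12 = 1, this equals zeta_12^4 = exp(2*pi*i*4/12) = exp(2*I*pi/3).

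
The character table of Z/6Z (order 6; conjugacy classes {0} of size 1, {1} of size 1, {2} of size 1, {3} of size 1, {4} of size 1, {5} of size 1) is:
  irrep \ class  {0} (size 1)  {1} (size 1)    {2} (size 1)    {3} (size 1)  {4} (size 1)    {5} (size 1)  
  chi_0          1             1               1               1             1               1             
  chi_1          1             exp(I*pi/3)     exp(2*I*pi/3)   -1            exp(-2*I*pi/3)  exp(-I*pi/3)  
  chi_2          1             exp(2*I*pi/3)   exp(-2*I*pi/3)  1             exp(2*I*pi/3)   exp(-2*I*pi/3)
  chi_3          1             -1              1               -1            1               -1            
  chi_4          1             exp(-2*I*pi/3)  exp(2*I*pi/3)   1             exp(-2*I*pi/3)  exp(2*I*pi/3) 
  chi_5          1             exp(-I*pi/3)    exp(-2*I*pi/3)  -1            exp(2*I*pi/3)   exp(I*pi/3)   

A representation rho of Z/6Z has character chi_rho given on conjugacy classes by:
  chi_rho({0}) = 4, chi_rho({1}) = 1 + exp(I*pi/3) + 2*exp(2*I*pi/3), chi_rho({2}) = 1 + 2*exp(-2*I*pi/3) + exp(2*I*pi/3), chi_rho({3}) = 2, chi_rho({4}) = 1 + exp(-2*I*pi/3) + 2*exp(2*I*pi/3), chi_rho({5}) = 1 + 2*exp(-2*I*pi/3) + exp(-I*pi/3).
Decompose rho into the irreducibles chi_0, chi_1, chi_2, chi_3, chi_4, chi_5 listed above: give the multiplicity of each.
Multiplicities: chi_0: 1, chi_1: 1, chi_2: 2, chi_3: 0, chi_4: 0, chi_5: 0.

Why: Use <chi_rho, chi> = (1/|G|) sum_C |C| * chi_rho(C) * conj(chi(C)) with |G| = 6 for each irreducible chi in the table:
  <chi_rho, chi_0> = (1/6)[1*(4)*conj(1) + 1*(1 + exp(I*pi/3) + 2*exp(2*I*pi/3))*conj(1) + 1*(1 + 2*exp(-2*I*pi/3) + exp(2*I*pi/3))*conj(1) + 1*(2)*conj(1) + 1*(1 + exp(-2*I*pi/3) + 2*exp(2*I*pi/3))*conj(1) + 1*(1 + 2*exp(-2*I*pi/3) + exp(-I*pi/3))*conj(1)]
      = (1/6)[(4) + (1 + exp(I*pi/3) + 2*exp(2*I*pi/3)) + (1 + 2*exp(-2*I*pi/3) + exp(2*I*pi/3)) + (2) + (1 + exp(-2*I*pi/3) + 2*exp(2*I*pi/3)) + (1 + 2*exp(-2*I*pi/3) + exp(-I*pi/3))] = 6/6 = 1
  <chi_rho, chi_1> = (1/6)[1*(4)*conj(1) + 1*(1 + exp(I*pi/3) + 2*exp(2*I*pi/3))*conj(exp(I*pi/3)) + 1*(1 + 2*exp(-2*I*pi/3) + exp(2*I*pi/3))*conj(exp(2*I*pi/3)) + 1*(2)*conj(-1) + 1*(1 + exp(-2*I*pi/3) + 2*exp(2*I*pi/3))*conj(exp(-2*I*pi/3)) + 1*(1 + 2*exp(-2*I*pi/3) + exp(-I*pi/3))*conj(exp(-I*pi/3))]
      = (1/6)[(4) + (1 + exp(-I*pi/3) + 2*exp(I*pi/3)) + (1 + exp(-2*I*pi/3) + 2*exp(2*I*pi/3)) + (-2) + (1 + 2*exp(-2*I*pi/3) + exp(2*I*pi/3)) + (1 + 2*exp(-I*pi/3) + exp(I*pi/3))] = 6/6 = 1
  <chi_rho, chi_2> = (1/6)[1*(4)*conj(1) + 1*(1 + exp(I*pi/3) + 2*exp(2*I*pi/3))*conj(exp(2*I*pi/3)) + 1*(1 + 2*exp(-2*I*pi/3) + exp(2*I*pi/3))*conj(exp(-2*I*pi/3)) + 1*(2)*conj(1) + 1*(1 + exp(-2*I*pi/3) + 2*exp(2*I*pi/3))*conj(exp(2*I*pi/3)) + 1*(1 + 2*exp(-2*I*pi/3) + exp(-I*pi/3))*conj(exp(-2*I*pi/3))]
      = (1/6)[(4) + (2 + exp(-2*I*pi/3) + exp(-I*pi/3)) + (1) + (2) + (1) + (2 + exp(2*I*pi/3) + exp(I*pi/3))] = 12/6 = 2
  <chi_rho, chi_3> = (1/6)[1*(4)*conj(1) + 1*(1 + exp(I*pi/3) + 2*exp(2*I*pi/3))*conj(-1) + 1*(1 + 2*exp(-2*I*pi/3) + exp(2*I*pi/3))*conj(1) + 1*(2)*conj(-1) + 1*(1 + exp(-2*I*pi/3) + 2*exp(2*I*pi/3))*conj(1) + 1*(1 + 2*exp(-2*I*pi/3) + exp(-I*pi/3))*conj(-1)]
      = (1/6)[(4) + (-1 - 2*exp(2*I*pi/3) - exp(I*pi/3)) + (1 + 2*exp(-2*I*pi/3) + exp(2*I*pi/3)) + (-2) + (1 + exp(-2*I*pi/3) + 2*exp(2*I*pi/3)) + (-1 - exp(-I*pi/3) - 2*exp(-2*I*pi/3))] = 0/6 = 0
  <chi_rho, chi_4> = (1/6)[1*(4)*conj(1) + 1*(1 + exp(I*pi/3) + 2*exp(2*I*pi/3))*conj(exp(-2*I*pi/3)) + 1*(1 + 2*exp(-2*I*pi/3) + exp(2*I*pi/3))*conj(exp(2*I*pi/3)) + 1*(2)*conj(1) + 1*(1 + exp(-2*I*pi/3) + 2*exp(2*I*pi/3))*conj(exp(-2*I*pi/3)) + 1*(1 + 2*exp(-2*I*pi/3) + exp(-I*pi/3))*conj(exp(2*I*pi/3))]
      = (1/6)[(4) + (-1 + 2*exp(-2*I*pi/3) + exp(2*I*pi/3)) + (1 + exp(-2*I*pi/3) + 2*exp(2*I*pi/3)) + (2) + (1 + 2*exp(-2*I*pi/3) + exp(2*I*pi/3)) + (-1 + exp(-2*I*pi/3) + 2*exp(2*I*pi/3))] = 0/6 = 0
  <chi_rho, chi_5> = (1/6)[1*(4)*conj(1) + 1*(1 + exp(I*pi/3) + 2*exp(2*I*pi/3))*conj(exp(-I*pi/3)) + 1*(1 + 2*exp(-2*I*pi/3) + exp(2*I*pi/3))*conj(exp(-2*I*pi/3)) + 1*(2)*conj(-1) + 1*(1 + exp(-2*I*pi/3) + 2*exp(2*I*pi/3))*conj(exp(2*I*pi/3)) + 1*(1 + 2*exp(-2*I*pi/3) + exp(-I*pi/3))*conj(exp(I*pi/3))]
      = (1/6)[(4) + (-2 + exp(2*I*pi/3) + exp(I*pi/3)) + (1) + (-2) + (1) + (-2 + exp(-2*I*pi/3) + exp(-I*pi/3))] = 0/6 = 0
(Exp terms are combined using exp(i*s)*conj(exp(i*t)) = exp(i*(s-t)), and sums of them are collapsed using the identity that for every m > 1 the m distinct m-th roots of unity sum to 0, e.g. 1 + exp(2*I*pi/3) + exp(-2*I*pi/3) = 0.)
Dimension check: dim(rho) = sum (mult * dim) = 1*1 + 1*1 + 2*1 + 0*1 + 0*1 + 0*1 = 4 = chi_rho(e) = 4.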